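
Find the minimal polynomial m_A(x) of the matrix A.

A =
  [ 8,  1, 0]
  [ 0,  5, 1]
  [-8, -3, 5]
x^3 - 18*x^2 + 108*x - 216

The characteristic polynomial is χ_A(x) = (x - 6)^3, so the eigenvalues are known. The minimal polynomial is
  m_A(x) = Π_λ (x − λ)^{k_λ}
where k_λ is the size of the *largest* Jordan block for λ (equivalently, the smallest k with (A − λI)^k v = 0 for every generalised eigenvector v of λ).

  λ = 6: largest Jordan block has size 3, contributing (x − 6)^3

So m_A(x) = (x - 6)^3 = x^3 - 18*x^2 + 108*x - 216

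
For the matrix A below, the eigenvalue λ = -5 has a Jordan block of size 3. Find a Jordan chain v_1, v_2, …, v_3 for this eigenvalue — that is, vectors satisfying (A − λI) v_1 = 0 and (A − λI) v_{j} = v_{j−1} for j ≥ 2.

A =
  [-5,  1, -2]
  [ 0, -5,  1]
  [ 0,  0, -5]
A Jordan chain for λ = -5 of length 3:
v_1 = (1, 0, 0)ᵀ
v_2 = (-2, 1, 0)ᵀ
v_3 = (0, 0, 1)ᵀ

Let N = A − (-5)·I. We want v_3 with N^3 v_3 = 0 but N^2 v_3 ≠ 0; then v_{j-1} := N · v_j for j = 3, …, 2.

Pick v_3 = (0, 0, 1)ᵀ.
Then v_2 = N · v_3 = (-2, 1, 0)ᵀ.
Then v_1 = N · v_2 = (1, 0, 0)ᵀ.

Sanity check: (A − (-5)·I) v_1 = (0, 0, 0)ᵀ = 0. ✓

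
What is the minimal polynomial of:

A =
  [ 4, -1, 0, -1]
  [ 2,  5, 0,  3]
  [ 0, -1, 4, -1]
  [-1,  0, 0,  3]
x^3 - 12*x^2 + 48*x - 64

The characteristic polynomial is χ_A(x) = (x - 4)^4, so the eigenvalues are known. The minimal polynomial is
  m_A(x) = Π_λ (x − λ)^{k_λ}
where k_λ is the size of the *largest* Jordan block for λ (equivalently, the smallest k with (A − λI)^k v = 0 for every generalised eigenvector v of λ).

  λ = 4: largest Jordan block has size 3, contributing (x − 4)^3

So m_A(x) = (x - 4)^3 = x^3 - 12*x^2 + 48*x - 64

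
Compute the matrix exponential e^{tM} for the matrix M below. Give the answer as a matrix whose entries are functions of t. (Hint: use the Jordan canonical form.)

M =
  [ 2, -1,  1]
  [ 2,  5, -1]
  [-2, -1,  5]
e^{tM} =
  [-2*t*exp(4*t) + exp(4*t), -t*exp(4*t), t*exp(4*t)]
  [2*t*exp(4*t), t*exp(4*t) + exp(4*t), -t*exp(4*t)]
  [-2*t*exp(4*t), -t*exp(4*t), t*exp(4*t) + exp(4*t)]

Strategy: write M = P · J · P⁻¹ where J is a Jordan canonical form, so e^{tM} = P · e^{tJ} · P⁻¹, and e^{tJ} can be computed block-by-block.

M has Jordan form
J =
  [4, 1, 0]
  [0, 4, 0]
  [0, 0, 4]
(up to reordering of blocks).

Per-block formulas:
  For a 2×2 Jordan block J_2(4): exp(t · J_2(4)) = e^(4t)·(I + t·N), where N is the 2×2 nilpotent shift.
  For a 1×1 block at λ = 4: exp(t · [4]) = [e^(4t)].

After assembling e^{tJ} and conjugating by P, we get:

e^{tM} =
  [-2*t*exp(4*t) + exp(4*t), -t*exp(4*t), t*exp(4*t)]
  [2*t*exp(4*t), t*exp(4*t) + exp(4*t), -t*exp(4*t)]
  [-2*t*exp(4*t), -t*exp(4*t), t*exp(4*t) + exp(4*t)]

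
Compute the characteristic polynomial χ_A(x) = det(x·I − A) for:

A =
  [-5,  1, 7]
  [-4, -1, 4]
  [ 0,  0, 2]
x^3 + 4*x^2 - 3*x - 18

Expanding det(x·I − A) (e.g. by cofactor expansion or by noting that A is similar to its Jordan form J, which has the same characteristic polynomial as A) gives
  χ_A(x) = x^3 + 4*x^2 - 3*x - 18
which factors as (x - 2)*(x + 3)^2. The eigenvalues (with algebraic multiplicities) are λ = -3 with multiplicity 2, λ = 2 with multiplicity 1.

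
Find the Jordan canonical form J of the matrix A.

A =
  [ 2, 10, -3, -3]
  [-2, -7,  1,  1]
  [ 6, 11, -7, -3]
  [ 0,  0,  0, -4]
J_3(-4) ⊕ J_1(-4)

The characteristic polynomial is
  det(x·I − A) = x^4 + 16*x^3 + 96*x^2 + 256*x + 256 = (x + 4)^4

Eigenvalues and multiplicities (the geometric multiplicity of λ is n − rank(A − λI), which equals the number of Jordan blocks for λ):
  λ = -4: algebraic multiplicity = 4, geometric multiplicity = 2

Determining the block sizes for each eigenvalue:
  λ = -4: with am = 4 and gm = 2, the partition is not yet determined (e.g. several partitions of 4 into 2 parts exist). Let N = A − (-4)·I. Computing rank(N^1) = 2, rank(N^2) = 1, rank(N^3) = 0; the number of blocks of size ≥ j is rank(N^{j−1}) − rank(N^j), giving [2, 1, 1]. So we have 1 block(s) of size 3, 1 block(s) of size 1 → block sizes [3, 1]

Assembling the blocks gives a Jordan form
J =
  [-4,  1,  0,  0]
  [ 0, -4,  1,  0]
  [ 0,  0, -4,  0]
  [ 0,  0,  0, -4]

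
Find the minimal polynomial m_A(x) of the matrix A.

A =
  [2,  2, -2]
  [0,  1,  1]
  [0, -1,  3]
x^2 - 4*x + 4

The characteristic polynomial is χ_A(x) = (x - 2)^3, so the eigenvalues are known. The minimal polynomial is
  m_A(x) = Π_λ (x − λ)^{k_λ}
where k_λ is the size of the *largest* Jordan block for λ (equivalently, the smallest k with (A − λI)^k v = 0 for every generalised eigenvector v of λ).

  λ = 2: largest Jordan block has size 2, contributing (x − 2)^2

So m_A(x) = (x - 2)^2 = x^2 - 4*x + 4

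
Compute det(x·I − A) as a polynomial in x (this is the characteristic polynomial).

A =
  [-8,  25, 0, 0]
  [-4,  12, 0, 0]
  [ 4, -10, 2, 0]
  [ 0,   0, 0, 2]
x^4 - 8*x^3 + 24*x^2 - 32*x + 16

Expanding det(x·I − A) (e.g. by cofactor expansion or by noting that A is similar to its Jordan form J, which has the same characteristic polynomial as A) gives
  χ_A(x) = x^4 - 8*x^3 + 24*x^2 - 32*x + 16
which factors as (x - 2)^4. The eigenvalues (with algebraic multiplicities) are λ = 2 with multiplicity 4.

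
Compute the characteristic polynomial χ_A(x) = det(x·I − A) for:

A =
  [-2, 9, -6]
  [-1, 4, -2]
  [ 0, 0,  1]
x^3 - 3*x^2 + 3*x - 1

Expanding det(x·I − A) (e.g. by cofactor expansion or by noting that A is similar to its Jordan form J, which has the same characteristic polynomial as A) gives
  χ_A(x) = x^3 - 3*x^2 + 3*x - 1
which factors as (x - 1)^3. The eigenvalues (with algebraic multiplicities) are λ = 1 with multiplicity 3.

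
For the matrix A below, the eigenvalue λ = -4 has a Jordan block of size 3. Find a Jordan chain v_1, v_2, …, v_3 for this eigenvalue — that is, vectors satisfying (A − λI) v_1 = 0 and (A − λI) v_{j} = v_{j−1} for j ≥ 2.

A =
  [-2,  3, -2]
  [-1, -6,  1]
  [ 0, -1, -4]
A Jordan chain for λ = -4 of length 3:
v_1 = (1, 0, 1)ᵀ
v_2 = (2, -1, 0)ᵀ
v_3 = (1, 0, 0)ᵀ

Let N = A − (-4)·I. We want v_3 with N^3 v_3 = 0 but N^2 v_3 ≠ 0; then v_{j-1} := N · v_j for j = 3, …, 2.

Pick v_3 = (1, 0, 0)ᵀ.
Then v_2 = N · v_3 = (2, -1, 0)ᵀ.
Then v_1 = N · v_2 = (1, 0, 1)ᵀ.

Sanity check: (A − (-4)·I) v_1 = (0, 0, 0)ᵀ = 0. ✓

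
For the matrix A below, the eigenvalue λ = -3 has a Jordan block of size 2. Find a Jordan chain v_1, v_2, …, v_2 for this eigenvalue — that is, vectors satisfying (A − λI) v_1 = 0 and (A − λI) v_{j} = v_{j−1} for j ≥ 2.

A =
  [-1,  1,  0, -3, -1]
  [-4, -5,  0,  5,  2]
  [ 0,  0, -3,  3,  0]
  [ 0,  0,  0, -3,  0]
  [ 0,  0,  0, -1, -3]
A Jordan chain for λ = -3 of length 2:
v_1 = (2, -4, 0, 0, 0)ᵀ
v_2 = (1, 0, 0, 0, 0)ᵀ

Let N = A − (-3)·I. We want v_2 with N^2 v_2 = 0 but N^1 v_2 ≠ 0; then v_{j-1} := N · v_j for j = 2, …, 2.

Pick v_2 = (1, 0, 0, 0, 0)ᵀ.
Then v_1 = N · v_2 = (2, -4, 0, 0, 0)ᵀ.

Sanity check: (A − (-3)·I) v_1 = (0, 0, 0, 0, 0)ᵀ = 0. ✓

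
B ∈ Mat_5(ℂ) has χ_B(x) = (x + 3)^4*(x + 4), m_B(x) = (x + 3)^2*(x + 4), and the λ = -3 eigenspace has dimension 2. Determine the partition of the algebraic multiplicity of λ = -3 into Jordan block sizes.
Block sizes for λ = -3: [2, 2]

Step 1 — from the characteristic polynomial, algebraic multiplicity of λ = -3 is 4. From dim ker(B − (-3)·I) = 2, there are exactly 2 Jordan blocks for λ = -3.
Step 2 — from the minimal polynomial, the factor (x + 3)^2 tells us the largest block for λ = -3 has size 2.
Step 3 — with total size 4, 2 blocks, and largest block 2, the block sizes (in nonincreasing order) are [2, 2].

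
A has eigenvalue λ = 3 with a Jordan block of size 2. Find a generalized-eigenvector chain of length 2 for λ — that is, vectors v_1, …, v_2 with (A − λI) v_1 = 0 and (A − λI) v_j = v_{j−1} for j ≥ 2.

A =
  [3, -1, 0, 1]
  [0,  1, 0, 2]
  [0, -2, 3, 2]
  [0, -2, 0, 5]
A Jordan chain for λ = 3 of length 2:
v_1 = (-1, -2, -2, -2)ᵀ
v_2 = (0, 1, 0, 0)ᵀ

Let N = A − (3)·I. We want v_2 with N^2 v_2 = 0 but N^1 v_2 ≠ 0; then v_{j-1} := N · v_j for j = 2, …, 2.

Pick v_2 = (0, 1, 0, 0)ᵀ.
Then v_1 = N · v_2 = (-1, -2, -2, -2)ᵀ.

Sanity check: (A − (3)·I) v_1 = (0, 0, 0, 0)ᵀ = 0. ✓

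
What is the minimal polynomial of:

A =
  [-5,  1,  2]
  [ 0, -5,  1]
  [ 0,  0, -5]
x^3 + 15*x^2 + 75*x + 125

The characteristic polynomial is χ_A(x) = (x + 5)^3, so the eigenvalues are known. The minimal polynomial is
  m_A(x) = Π_λ (x − λ)^{k_λ}
where k_λ is the size of the *largest* Jordan block for λ (equivalently, the smallest k with (A − λI)^k v = 0 for every generalised eigenvector v of λ).

  λ = -5: largest Jordan block has size 3, contributing (x + 5)^3

So m_A(x) = (x + 5)^3 = x^3 + 15*x^2 + 75*x + 125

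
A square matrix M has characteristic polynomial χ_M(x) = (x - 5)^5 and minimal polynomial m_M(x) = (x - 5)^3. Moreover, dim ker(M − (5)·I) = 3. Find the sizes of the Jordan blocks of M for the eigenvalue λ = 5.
Block sizes for λ = 5: [3, 1, 1]

Step 1 — from the characteristic polynomial, algebraic multiplicity of λ = 5 is 5. From dim ker(M − (5)·I) = 3, there are exactly 3 Jordan blocks for λ = 5.
Step 2 — from the minimal polynomial, the factor (x − 5)^3 tells us the largest block for λ = 5 has size 3.
Step 3 — with total size 5, 3 blocks, and largest block 3, the block sizes (in nonincreasing order) are [3, 1, 1].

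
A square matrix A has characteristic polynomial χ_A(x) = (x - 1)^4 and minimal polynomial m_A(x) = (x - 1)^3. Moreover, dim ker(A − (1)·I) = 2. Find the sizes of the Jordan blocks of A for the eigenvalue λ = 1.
Block sizes for λ = 1: [3, 1]

Step 1 — from the characteristic polynomial, algebraic multiplicity of λ = 1 is 4. From dim ker(A − (1)·I) = 2, there are exactly 2 Jordan blocks for λ = 1.
Step 2 — from the minimal polynomial, the factor (x − 1)^3 tells us the largest block for λ = 1 has size 3.
Step 3 — with total size 4, 2 blocks, and largest block 3, the block sizes (in nonincreasing order) are [3, 1].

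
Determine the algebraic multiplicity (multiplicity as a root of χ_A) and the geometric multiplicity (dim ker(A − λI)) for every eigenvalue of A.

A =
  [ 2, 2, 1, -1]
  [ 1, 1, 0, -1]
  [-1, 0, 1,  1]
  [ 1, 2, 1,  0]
λ = 1: alg = 4, geom = 2

Step 1 — factor the characteristic polynomial to read off the algebraic multiplicities:
  χ_A(x) = (x - 1)^4

Step 2 — compute geometric multiplicities via the rank-nullity identity g(λ) = n − rank(A − λI):
  rank(A − (1)·I) = 2, so dim ker(A − (1)·I) = n − 2 = 2

Summary:
  λ = 1: algebraic multiplicity = 4, geometric multiplicity = 2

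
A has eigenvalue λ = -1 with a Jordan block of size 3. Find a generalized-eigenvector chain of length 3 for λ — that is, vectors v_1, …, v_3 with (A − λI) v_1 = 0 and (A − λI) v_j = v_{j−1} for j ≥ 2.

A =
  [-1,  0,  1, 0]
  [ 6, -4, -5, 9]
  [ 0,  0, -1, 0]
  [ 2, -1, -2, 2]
A Jordan chain for λ = -1 of length 3:
v_1 = (0, 3, 0, 1)ᵀ
v_2 = (1, -5, 0, -2)ᵀ
v_3 = (0, 0, 1, 0)ᵀ

Let N = A − (-1)·I. We want v_3 with N^3 v_3 = 0 but N^2 v_3 ≠ 0; then v_{j-1} := N · v_j for j = 3, …, 2.

Pick v_3 = (0, 0, 1, 0)ᵀ.
Then v_2 = N · v_3 = (1, -5, 0, -2)ᵀ.
Then v_1 = N · v_2 = (0, 3, 0, 1)ᵀ.

Sanity check: (A − (-1)·I) v_1 = (0, 0, 0, 0)ᵀ = 0. ✓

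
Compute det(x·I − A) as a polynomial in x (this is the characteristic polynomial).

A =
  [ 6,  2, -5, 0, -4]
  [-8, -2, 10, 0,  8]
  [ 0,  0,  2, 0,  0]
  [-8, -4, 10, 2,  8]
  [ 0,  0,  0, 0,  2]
x^5 - 10*x^4 + 40*x^3 - 80*x^2 + 80*x - 32

Expanding det(x·I − A) (e.g. by cofactor expansion or by noting that A is similar to its Jordan form J, which has the same characteristic polynomial as A) gives
  χ_A(x) = x^5 - 10*x^4 + 40*x^3 - 80*x^2 + 80*x - 32
which factors as (x - 2)^5. The eigenvalues (with algebraic multiplicities) are λ = 2 with multiplicity 5.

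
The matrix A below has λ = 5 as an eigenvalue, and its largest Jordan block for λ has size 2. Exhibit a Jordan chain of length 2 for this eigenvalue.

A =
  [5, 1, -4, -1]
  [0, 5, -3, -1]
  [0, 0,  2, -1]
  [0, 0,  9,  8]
A Jordan chain for λ = 5 of length 2:
v_1 = (1, 0, 0, 0)ᵀ
v_2 = (0, 1, 0, 0)ᵀ

Let N = A − (5)·I. We want v_2 with N^2 v_2 = 0 but N^1 v_2 ≠ 0; then v_{j-1} := N · v_j for j = 2, …, 2.

Pick v_2 = (0, 1, 0, 0)ᵀ.
Then v_1 = N · v_2 = (1, 0, 0, 0)ᵀ.

Sanity check: (A − (5)·I) v_1 = (0, 0, 0, 0)ᵀ = 0. ✓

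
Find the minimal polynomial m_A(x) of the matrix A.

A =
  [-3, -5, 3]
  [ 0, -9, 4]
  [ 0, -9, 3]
x^3 + 9*x^2 + 27*x + 27

The characteristic polynomial is χ_A(x) = (x + 3)^3, so the eigenvalues are known. The minimal polynomial is
  m_A(x) = Π_λ (x − λ)^{k_λ}
where k_λ is the size of the *largest* Jordan block for λ (equivalently, the smallest k with (A − λI)^k v = 0 for every generalised eigenvector v of λ).

  λ = -3: largest Jordan block has size 3, contributing (x + 3)^3

So m_A(x) = (x + 3)^3 = x^3 + 9*x^2 + 27*x + 27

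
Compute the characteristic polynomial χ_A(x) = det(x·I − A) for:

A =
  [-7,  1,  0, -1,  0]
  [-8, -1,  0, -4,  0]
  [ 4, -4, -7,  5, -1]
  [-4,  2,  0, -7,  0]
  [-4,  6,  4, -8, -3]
x^5 + 25*x^4 + 250*x^3 + 1250*x^2 + 3125*x + 3125

Expanding det(x·I − A) (e.g. by cofactor expansion or by noting that A is similar to its Jordan form J, which has the same characteristic polynomial as A) gives
  χ_A(x) = x^5 + 25*x^4 + 250*x^3 + 1250*x^2 + 3125*x + 3125
which factors as (x + 5)^5. The eigenvalues (with algebraic multiplicities) are λ = -5 with multiplicity 5.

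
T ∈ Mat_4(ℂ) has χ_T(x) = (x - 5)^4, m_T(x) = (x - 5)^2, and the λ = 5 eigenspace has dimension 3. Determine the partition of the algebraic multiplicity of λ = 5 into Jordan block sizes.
Block sizes for λ = 5: [2, 1, 1]

Step 1 — from the characteristic polynomial, algebraic multiplicity of λ = 5 is 4. From dim ker(T − (5)·I) = 3, there are exactly 3 Jordan blocks for λ = 5.
Step 2 — from the minimal polynomial, the factor (x − 5)^2 tells us the largest block for λ = 5 has size 2.
Step 3 — with total size 4, 3 blocks, and largest block 2, the block sizes (in nonincreasing order) are [2, 1, 1].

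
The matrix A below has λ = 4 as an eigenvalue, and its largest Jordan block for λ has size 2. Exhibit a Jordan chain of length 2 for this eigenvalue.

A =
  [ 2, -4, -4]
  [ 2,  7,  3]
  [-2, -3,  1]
A Jordan chain for λ = 4 of length 2:
v_1 = (0, 1, -1)ᵀ
v_2 = (2, -1, 0)ᵀ

Let N = A − (4)·I. We want v_2 with N^2 v_2 = 0 but N^1 v_2 ≠ 0; then v_{j-1} := N · v_j for j = 2, …, 2.

Pick v_2 = (2, -1, 0)ᵀ.
Then v_1 = N · v_2 = (0, 1, -1)ᵀ.

Sanity check: (A − (4)·I) v_1 = (0, 0, 0)ᵀ = 0. ✓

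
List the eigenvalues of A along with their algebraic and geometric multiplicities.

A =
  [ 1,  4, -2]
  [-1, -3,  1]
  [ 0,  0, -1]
λ = -1: alg = 3, geom = 2

Step 1 — factor the characteristic polynomial to read off the algebraic multiplicities:
  χ_A(x) = (x + 1)^3

Step 2 — compute geometric multiplicities via the rank-nullity identity g(λ) = n − rank(A − λI):
  rank(A − (-1)·I) = 1, so dim ker(A − (-1)·I) = n − 1 = 2

Summary:
  λ = -1: algebraic multiplicity = 3, geometric multiplicity = 2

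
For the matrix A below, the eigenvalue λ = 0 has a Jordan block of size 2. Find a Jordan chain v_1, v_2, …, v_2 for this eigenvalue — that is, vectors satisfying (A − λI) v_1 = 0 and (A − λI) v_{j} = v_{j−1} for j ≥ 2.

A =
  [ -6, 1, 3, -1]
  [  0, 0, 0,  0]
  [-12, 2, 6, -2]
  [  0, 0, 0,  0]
A Jordan chain for λ = 0 of length 2:
v_1 = (-6, 0, -12, 0)ᵀ
v_2 = (1, 0, 0, 0)ᵀ

Let N = A − (0)·I. We want v_2 with N^2 v_2 = 0 but N^1 v_2 ≠ 0; then v_{j-1} := N · v_j for j = 2, …, 2.

Pick v_2 = (1, 0, 0, 0)ᵀ.
Then v_1 = N · v_2 = (-6, 0, -12, 0)ᵀ.

Sanity check: (A − (0)·I) v_1 = (0, 0, 0, 0)ᵀ = 0. ✓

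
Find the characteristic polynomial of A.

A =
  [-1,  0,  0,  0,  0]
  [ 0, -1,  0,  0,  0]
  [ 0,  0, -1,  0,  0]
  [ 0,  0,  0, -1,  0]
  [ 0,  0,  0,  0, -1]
x^5 + 5*x^4 + 10*x^3 + 10*x^2 + 5*x + 1

Expanding det(x·I − A) (e.g. by cofactor expansion or by noting that A is similar to its Jordan form J, which has the same characteristic polynomial as A) gives
  χ_A(x) = x^5 + 5*x^4 + 10*x^3 + 10*x^2 + 5*x + 1
which factors as (x + 1)^5. The eigenvalues (with algebraic multiplicities) are λ = -1 with multiplicity 5.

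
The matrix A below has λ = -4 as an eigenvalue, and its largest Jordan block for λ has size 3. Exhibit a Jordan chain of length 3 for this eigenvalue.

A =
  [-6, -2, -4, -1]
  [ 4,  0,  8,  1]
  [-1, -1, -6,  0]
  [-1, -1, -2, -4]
A Jordan chain for λ = -4 of length 3:
v_1 = (1, -1, 0, 0)ᵀ
v_2 = (-2, 4, -1, -1)ᵀ
v_3 = (1, 0, 0, 0)ᵀ

Let N = A − (-4)·I. We want v_3 with N^3 v_3 = 0 but N^2 v_3 ≠ 0; then v_{j-1} := N · v_j for j = 3, …, 2.

Pick v_3 = (1, 0, 0, 0)ᵀ.
Then v_2 = N · v_3 = (-2, 4, -1, -1)ᵀ.
Then v_1 = N · v_2 = (1, -1, 0, 0)ᵀ.

Sanity check: (A − (-4)·I) v_1 = (0, 0, 0, 0)ᵀ = 0. ✓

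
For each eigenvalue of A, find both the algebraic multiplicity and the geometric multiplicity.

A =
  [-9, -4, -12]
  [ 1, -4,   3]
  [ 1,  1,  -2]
λ = -5: alg = 3, geom = 2

Step 1 — factor the characteristic polynomial to read off the algebraic multiplicities:
  χ_A(x) = (x + 5)^3

Step 2 — compute geometric multiplicities via the rank-nullity identity g(λ) = n − rank(A − λI):
  rank(A − (-5)·I) = 1, so dim ker(A − (-5)·I) = n − 1 = 2

Summary:
  λ = -5: algebraic multiplicity = 3, geometric multiplicity = 2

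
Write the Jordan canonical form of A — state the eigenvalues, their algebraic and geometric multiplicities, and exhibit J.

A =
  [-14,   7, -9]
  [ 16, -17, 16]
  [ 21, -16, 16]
J_3(-5)

The characteristic polynomial is
  det(x·I − A) = x^3 + 15*x^2 + 75*x + 125 = (x + 5)^3

Eigenvalues and multiplicities (the geometric multiplicity of λ is n − rank(A − λI), which equals the number of Jordan blocks for λ):
  λ = -5: algebraic multiplicity = 3, geometric multiplicity = 1

Determining the block sizes for each eigenvalue:
  λ = -5: one block (gm = 1), so the single block has size am = 3 → block sizes [3]

Assembling the blocks gives a Jordan form
J =
  [-5,  1,  0]
  [ 0, -5,  1]
  [ 0,  0, -5]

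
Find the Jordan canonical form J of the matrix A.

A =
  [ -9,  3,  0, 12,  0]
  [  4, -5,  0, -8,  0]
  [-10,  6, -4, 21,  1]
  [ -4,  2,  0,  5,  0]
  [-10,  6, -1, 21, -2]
J_2(-3) ⊕ J_2(-3) ⊕ J_1(-3)

The characteristic polynomial is
  det(x·I − A) = x^5 + 15*x^4 + 90*x^3 + 270*x^2 + 405*x + 243 = (x + 3)^5

Eigenvalues and multiplicities (the geometric multiplicity of λ is n − rank(A − λI), which equals the number of Jordan blocks for λ):
  λ = -3: algebraic multiplicity = 5, geometric multiplicity = 3

Determining the block sizes for each eigenvalue:
  λ = -3: with am = 5 and gm = 3, the partition is not yet determined (e.g. several partitions of 5 into 3 parts exist). Let N = A − (-3)·I. Computing rank(N^1) = 2, rank(N^2) = 0; the number of blocks of size ≥ j is rank(N^{j−1}) − rank(N^j), giving [3, 2]. So we have 2 block(s) of size 2, 1 block(s) of size 1 → block sizes [2, 2, 1]

Assembling the blocks gives a Jordan form
J =
  [-3,  1,  0,  0,  0]
  [ 0, -3,  0,  0,  0]
  [ 0,  0, -3,  1,  0]
  [ 0,  0,  0, -3,  0]
  [ 0,  0,  0,  0, -3]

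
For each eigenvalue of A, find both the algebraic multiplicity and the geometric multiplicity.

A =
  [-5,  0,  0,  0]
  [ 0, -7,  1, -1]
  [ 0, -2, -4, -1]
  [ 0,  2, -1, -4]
λ = -5: alg = 4, geom = 3

Step 1 — factor the characteristic polynomial to read off the algebraic multiplicities:
  χ_A(x) = (x + 5)^4

Step 2 — compute geometric multiplicities via the rank-nullity identity g(λ) = n − rank(A − λI):
  rank(A − (-5)·I) = 1, so dim ker(A − (-5)·I) = n − 1 = 3

Summary:
  λ = -5: algebraic multiplicity = 4, geometric multiplicity = 3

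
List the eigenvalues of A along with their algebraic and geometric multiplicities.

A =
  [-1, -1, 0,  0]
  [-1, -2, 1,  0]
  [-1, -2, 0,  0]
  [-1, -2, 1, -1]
λ = -1: alg = 4, geom = 2

Step 1 — factor the characteristic polynomial to read off the algebraic multiplicities:
  χ_A(x) = (x + 1)^4

Step 2 — compute geometric multiplicities via the rank-nullity identity g(λ) = n − rank(A − λI):
  rank(A − (-1)·I) = 2, so dim ker(A − (-1)·I) = n − 2 = 2

Summary:
  λ = -1: algebraic multiplicity = 4, geometric multiplicity = 2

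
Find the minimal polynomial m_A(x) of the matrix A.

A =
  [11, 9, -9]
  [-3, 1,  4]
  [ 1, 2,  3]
x^3 - 15*x^2 + 75*x - 125

The characteristic polynomial is χ_A(x) = (x - 5)^3, so the eigenvalues are known. The minimal polynomial is
  m_A(x) = Π_λ (x − λ)^{k_λ}
where k_λ is the size of the *largest* Jordan block for λ (equivalently, the smallest k with (A − λI)^k v = 0 for every generalised eigenvector v of λ).

  λ = 5: largest Jordan block has size 3, contributing (x − 5)^3

So m_A(x) = (x - 5)^3 = x^3 - 15*x^2 + 75*x - 125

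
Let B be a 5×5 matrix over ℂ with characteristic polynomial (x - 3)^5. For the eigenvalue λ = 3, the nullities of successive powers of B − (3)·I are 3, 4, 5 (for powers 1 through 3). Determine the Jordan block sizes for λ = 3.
Block sizes for λ = 3: [3, 1, 1]

From the dimensions of kernels of powers, the number of Jordan blocks of size at least j is d_j − d_{j−1} where d_j = dim ker(N^j) (with d_0 = 0). Computing the differences gives [3, 1, 1].
The number of blocks of size exactly k is (#blocks of size ≥ k) − (#blocks of size ≥ k + 1), so the partition is: 2 block(s) of size 1, 1 block(s) of size 3.
In nonincreasing order the block sizes are [3, 1, 1].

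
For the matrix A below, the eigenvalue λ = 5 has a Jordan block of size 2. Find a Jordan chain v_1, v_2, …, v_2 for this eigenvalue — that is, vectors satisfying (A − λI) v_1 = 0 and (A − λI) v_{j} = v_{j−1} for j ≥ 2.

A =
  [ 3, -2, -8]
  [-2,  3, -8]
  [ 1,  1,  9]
A Jordan chain for λ = 5 of length 2:
v_1 = (-2, -2, 1)ᵀ
v_2 = (1, 0, 0)ᵀ

Let N = A − (5)·I. We want v_2 with N^2 v_2 = 0 but N^1 v_2 ≠ 0; then v_{j-1} := N · v_j for j = 2, …, 2.

Pick v_2 = (1, 0, 0)ᵀ.
Then v_1 = N · v_2 = (-2, -2, 1)ᵀ.

Sanity check: (A − (5)·I) v_1 = (0, 0, 0)ᵀ = 0. ✓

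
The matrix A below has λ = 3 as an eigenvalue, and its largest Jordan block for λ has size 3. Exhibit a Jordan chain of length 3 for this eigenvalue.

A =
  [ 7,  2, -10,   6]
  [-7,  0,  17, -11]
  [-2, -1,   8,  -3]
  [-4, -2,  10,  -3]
A Jordan chain for λ = 3 of length 3:
v_1 = (-2, 3, 1, 2)ᵀ
v_2 = (4, -7, -2, -4)ᵀ
v_3 = (1, 0, 0, 0)ᵀ

Let N = A − (3)·I. We want v_3 with N^3 v_3 = 0 but N^2 v_3 ≠ 0; then v_{j-1} := N · v_j for j = 3, …, 2.

Pick v_3 = (1, 0, 0, 0)ᵀ.
Then v_2 = N · v_3 = (4, -7, -2, -4)ᵀ.
Then v_1 = N · v_2 = (-2, 3, 1, 2)ᵀ.

Sanity check: (A − (3)·I) v_1 = (0, 0, 0, 0)ᵀ = 0. ✓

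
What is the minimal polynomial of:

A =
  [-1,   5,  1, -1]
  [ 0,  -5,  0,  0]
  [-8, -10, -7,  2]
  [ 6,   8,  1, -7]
x^3 + 15*x^2 + 75*x + 125

The characteristic polynomial is χ_A(x) = (x + 5)^4, so the eigenvalues are known. The minimal polynomial is
  m_A(x) = Π_λ (x − λ)^{k_λ}
where k_λ is the size of the *largest* Jordan block for λ (equivalently, the smallest k with (A − λI)^k v = 0 for every generalised eigenvector v of λ).

  λ = -5: largest Jordan block has size 3, contributing (x + 5)^3

So m_A(x) = (x + 5)^3 = x^3 + 15*x^2 + 75*x + 125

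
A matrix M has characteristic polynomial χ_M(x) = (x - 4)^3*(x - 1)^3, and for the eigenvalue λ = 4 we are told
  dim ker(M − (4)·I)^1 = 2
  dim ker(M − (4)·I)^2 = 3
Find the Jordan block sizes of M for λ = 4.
Block sizes for λ = 4: [2, 1]

From the dimensions of kernels of powers, the number of Jordan blocks of size at least j is d_j − d_{j−1} where d_j = dim ker(N^j) (with d_0 = 0). Computing the differences gives [2, 1].
The number of blocks of size exactly k is (#blocks of size ≥ k) − (#blocks of size ≥ k + 1), so the partition is: 1 block(s) of size 1, 1 block(s) of size 2.
In nonincreasing order the block sizes are [2, 1].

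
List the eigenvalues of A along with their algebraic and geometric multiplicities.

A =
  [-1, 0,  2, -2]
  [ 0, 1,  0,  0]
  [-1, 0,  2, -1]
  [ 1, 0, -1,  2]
λ = 1: alg = 4, geom = 3

Step 1 — factor the characteristic polynomial to read off the algebraic multiplicities:
  χ_A(x) = (x - 1)^4

Step 2 — compute geometric multiplicities via the rank-nullity identity g(λ) = n − rank(A − λI):
  rank(A − (1)·I) = 1, so dim ker(A − (1)·I) = n − 1 = 3

Summary:
  λ = 1: algebraic multiplicity = 4, geometric multiplicity = 3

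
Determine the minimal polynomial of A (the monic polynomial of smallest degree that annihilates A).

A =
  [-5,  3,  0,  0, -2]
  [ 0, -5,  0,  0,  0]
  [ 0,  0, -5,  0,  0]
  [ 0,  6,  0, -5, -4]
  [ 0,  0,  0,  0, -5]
x^2 + 10*x + 25

The characteristic polynomial is χ_A(x) = (x + 5)^5, so the eigenvalues are known. The minimal polynomial is
  m_A(x) = Π_λ (x − λ)^{k_λ}
where k_λ is the size of the *largest* Jordan block for λ (equivalently, the smallest k with (A − λI)^k v = 0 for every generalised eigenvector v of λ).

  λ = -5: largest Jordan block has size 2, contributing (x + 5)^2

So m_A(x) = (x + 5)^2 = x^2 + 10*x + 25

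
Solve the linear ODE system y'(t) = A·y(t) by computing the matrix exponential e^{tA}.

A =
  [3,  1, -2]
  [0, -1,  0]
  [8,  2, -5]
e^{tA} =
  [4*t*exp(-t) + exp(-t), t*exp(-t), -2*t*exp(-t)]
  [0, exp(-t), 0]
  [8*t*exp(-t), 2*t*exp(-t), -4*t*exp(-t) + exp(-t)]

Strategy: write A = P · J · P⁻¹ where J is a Jordan canonical form, so e^{tA} = P · e^{tJ} · P⁻¹, and e^{tJ} can be computed block-by-block.

A has Jordan form
J =
  [-1,  1,  0]
  [ 0, -1,  0]
  [ 0,  0, -1]
(up to reordering of blocks).

Per-block formulas:
  For a 1×1 block at λ = -1: exp(t · [-1]) = [e^(-1t)].
  For a 2×2 Jordan block J_2(-1): exp(t · J_2(-1)) = e^(-1t)·(I + t·N), where N is the 2×2 nilpotent shift.

After assembling e^{tJ} and conjugating by P, we get:

e^{tA} =
  [4*t*exp(-t) + exp(-t), t*exp(-t), -2*t*exp(-t)]
  [0, exp(-t), 0]
  [8*t*exp(-t), 2*t*exp(-t), -4*t*exp(-t) + exp(-t)]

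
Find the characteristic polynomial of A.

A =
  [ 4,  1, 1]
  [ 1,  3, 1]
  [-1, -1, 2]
x^3 - 9*x^2 + 27*x - 27

Expanding det(x·I − A) (e.g. by cofactor expansion or by noting that A is similar to its Jordan form J, which has the same characteristic polynomial as A) gives
  χ_A(x) = x^3 - 9*x^2 + 27*x - 27
which factors as (x - 3)^3. The eigenvalues (with algebraic multiplicities) are λ = 3 with multiplicity 3.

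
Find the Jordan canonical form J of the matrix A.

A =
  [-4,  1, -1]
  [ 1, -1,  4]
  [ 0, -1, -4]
J_3(-3)

The characteristic polynomial is
  det(x·I − A) = x^3 + 9*x^2 + 27*x + 27 = (x + 3)^3

Eigenvalues and multiplicities (the geometric multiplicity of λ is n − rank(A − λI), which equals the number of Jordan blocks for λ):
  λ = -3: algebraic multiplicity = 3, geometric multiplicity = 1

Determining the block sizes for each eigenvalue:
  λ = -3: one block (gm = 1), so the single block has size am = 3 → block sizes [3]

Assembling the blocks gives a Jordan form
J =
  [-3,  1,  0]
  [ 0, -3,  1]
  [ 0,  0, -3]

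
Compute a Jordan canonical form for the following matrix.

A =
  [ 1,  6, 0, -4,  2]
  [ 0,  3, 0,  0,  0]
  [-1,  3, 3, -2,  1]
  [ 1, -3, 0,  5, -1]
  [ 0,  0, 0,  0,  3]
J_2(3) ⊕ J_1(3) ⊕ J_1(3) ⊕ J_1(3)

The characteristic polynomial is
  det(x·I − A) = x^5 - 15*x^4 + 90*x^3 - 270*x^2 + 405*x - 243 = (x - 3)^5

Eigenvalues and multiplicities (the geometric multiplicity of λ is n − rank(A − λI), which equals the number of Jordan blocks for λ):
  λ = 3: algebraic multiplicity = 5, geometric multiplicity = 4

Determining the block sizes for each eigenvalue:
  λ = 3: 4 blocks summing to 5 forces exactly one block of size 2 and the rest size 1 → block sizes [2, 1, 1, 1]

Assembling the blocks gives a Jordan form
J =
  [3, 1, 0, 0, 0]
  [0, 3, 0, 0, 0]
  [0, 0, 3, 0, 0]
  [0, 0, 0, 3, 0]
  [0, 0, 0, 0, 3]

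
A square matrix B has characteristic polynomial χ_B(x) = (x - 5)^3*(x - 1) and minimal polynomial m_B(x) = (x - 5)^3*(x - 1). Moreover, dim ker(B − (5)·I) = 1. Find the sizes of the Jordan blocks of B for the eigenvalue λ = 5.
Block sizes for λ = 5: [3]

Step 1 — from the characteristic polynomial, algebraic multiplicity of λ = 5 is 3. From dim ker(B − (5)·I) = 1, there are exactly 1 Jordan blocks for λ = 5.
Step 2 — from the minimal polynomial, the factor (x − 5)^3 tells us the largest block for λ = 5 has size 3.
Step 3 — with total size 3, 1 blocks, and largest block 3, the block sizes (in nonincreasing order) are [3].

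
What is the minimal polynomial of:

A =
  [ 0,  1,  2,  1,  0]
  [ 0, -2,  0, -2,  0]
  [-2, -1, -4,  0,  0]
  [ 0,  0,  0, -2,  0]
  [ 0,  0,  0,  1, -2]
x^2 + 4*x + 4

The characteristic polynomial is χ_A(x) = (x + 2)^5, so the eigenvalues are known. The minimal polynomial is
  m_A(x) = Π_λ (x − λ)^{k_λ}
where k_λ is the size of the *largest* Jordan block for λ (equivalently, the smallest k with (A − λI)^k v = 0 for every generalised eigenvector v of λ).

  λ = -2: largest Jordan block has size 2, contributing (x + 2)^2

So m_A(x) = (x + 2)^2 = x^2 + 4*x + 4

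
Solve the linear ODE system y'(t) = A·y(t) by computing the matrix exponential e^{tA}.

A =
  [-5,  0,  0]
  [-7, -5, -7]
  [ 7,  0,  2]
e^{tA} =
  [exp(-5*t), 0, 0]
  [-exp(2*t) + exp(-5*t), exp(-5*t), -exp(2*t) + exp(-5*t)]
  [exp(2*t) - exp(-5*t), 0, exp(2*t)]

Strategy: write A = P · J · P⁻¹ where J is a Jordan canonical form, so e^{tA} = P · e^{tJ} · P⁻¹, and e^{tJ} can be computed block-by-block.

A has Jordan form
J =
  [-5,  0, 0]
  [ 0, -5, 0]
  [ 0,  0, 2]
(up to reordering of blocks).

Per-block formulas:
  For a 1×1 block at λ = 2: exp(t · [2]) = [e^(2t)].
  For a 1×1 block at λ = -5: exp(t · [-5]) = [e^(-5t)].

After assembling e^{tJ} and conjugating by P, we get:

e^{tA} =
  [exp(-5*t), 0, 0]
  [-exp(2*t) + exp(-5*t), exp(-5*t), -exp(2*t) + exp(-5*t)]
  [exp(2*t) - exp(-5*t), 0, exp(2*t)]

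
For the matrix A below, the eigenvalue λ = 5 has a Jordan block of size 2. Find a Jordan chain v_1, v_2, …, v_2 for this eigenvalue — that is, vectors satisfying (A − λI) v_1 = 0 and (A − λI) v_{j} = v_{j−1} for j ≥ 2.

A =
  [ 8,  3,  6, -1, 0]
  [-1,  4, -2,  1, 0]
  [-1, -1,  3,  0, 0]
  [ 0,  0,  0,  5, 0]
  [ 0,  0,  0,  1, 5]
A Jordan chain for λ = 5 of length 2:
v_1 = (3, -1, -1, 0, 0)ᵀ
v_2 = (1, 0, 0, 0, 0)ᵀ

Let N = A − (5)·I. We want v_2 with N^2 v_2 = 0 but N^1 v_2 ≠ 0; then v_{j-1} := N · v_j for j = 2, …, 2.

Pick v_2 = (1, 0, 0, 0, 0)ᵀ.
Then v_1 = N · v_2 = (3, -1, -1, 0, 0)ᵀ.

Sanity check: (A − (5)·I) v_1 = (0, 0, 0, 0, 0)ᵀ = 0. ✓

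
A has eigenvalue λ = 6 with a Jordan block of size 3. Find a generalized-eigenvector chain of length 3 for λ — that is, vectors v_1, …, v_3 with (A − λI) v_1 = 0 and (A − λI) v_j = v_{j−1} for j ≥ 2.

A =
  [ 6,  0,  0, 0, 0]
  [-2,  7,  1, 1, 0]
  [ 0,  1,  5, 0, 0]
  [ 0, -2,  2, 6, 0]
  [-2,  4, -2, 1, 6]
A Jordan chain for λ = 6 of length 3:
v_1 = (0, -2, -2, 4, -8)ᵀ
v_2 = (0, -2, 0, 0, -2)ᵀ
v_3 = (1, 0, 0, 0, 0)ᵀ

Let N = A − (6)·I. We want v_3 with N^3 v_3 = 0 but N^2 v_3 ≠ 0; then v_{j-1} := N · v_j for j = 3, …, 2.

Pick v_3 = (1, 0, 0, 0, 0)ᵀ.
Then v_2 = N · v_3 = (0, -2, 0, 0, -2)ᵀ.
Then v_1 = N · v_2 = (0, -2, -2, 4, -8)ᵀ.

Sanity check: (A − (6)·I) v_1 = (0, 0, 0, 0, 0)ᵀ = 0. ✓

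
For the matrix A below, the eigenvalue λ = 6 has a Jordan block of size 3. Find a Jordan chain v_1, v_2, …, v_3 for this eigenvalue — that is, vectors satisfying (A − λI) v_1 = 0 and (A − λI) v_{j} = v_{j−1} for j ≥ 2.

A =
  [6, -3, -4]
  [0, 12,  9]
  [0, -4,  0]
A Jordan chain for λ = 6 of length 3:
v_1 = (-2, 0, 0)ᵀ
v_2 = (-3, 6, -4)ᵀ
v_3 = (0, 1, 0)ᵀ

Let N = A − (6)·I. We want v_3 with N^3 v_3 = 0 but N^2 v_3 ≠ 0; then v_{j-1} := N · v_j for j = 3, …, 2.

Pick v_3 = (0, 1, 0)ᵀ.
Then v_2 = N · v_3 = (-3, 6, -4)ᵀ.
Then v_1 = N · v_2 = (-2, 0, 0)ᵀ.

Sanity check: (A − (6)·I) v_1 = (0, 0, 0)ᵀ = 0. ✓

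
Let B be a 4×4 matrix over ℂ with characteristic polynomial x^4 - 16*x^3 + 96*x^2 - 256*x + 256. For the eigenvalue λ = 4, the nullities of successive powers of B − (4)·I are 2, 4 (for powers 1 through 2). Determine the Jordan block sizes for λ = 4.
Block sizes for λ = 4: [2, 2]

From the dimensions of kernels of powers, the number of Jordan blocks of size at least j is d_j − d_{j−1} where d_j = dim ker(N^j) (with d_0 = 0). Computing the differences gives [2, 2].
The number of blocks of size exactly k is (#blocks of size ≥ k) − (#blocks of size ≥ k + 1), so the partition is: 2 block(s) of size 2.
In nonincreasing order the block sizes are [2, 2].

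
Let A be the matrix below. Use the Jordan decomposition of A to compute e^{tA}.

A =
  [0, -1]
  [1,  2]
e^{tA} =
  [-t*exp(t) + exp(t), -t*exp(t)]
  [t*exp(t), t*exp(t) + exp(t)]

Strategy: write A = P · J · P⁻¹ where J is a Jordan canonical form, so e^{tA} = P · e^{tJ} · P⁻¹, and e^{tJ} can be computed block-by-block.

A has Jordan form
J =
  [1, 1]
  [0, 1]
(up to reordering of blocks).

Per-block formulas:
  For a 2×2 Jordan block J_2(1): exp(t · J_2(1)) = e^(1t)·(I + t·N), where N is the 2×2 nilpotent shift.

After assembling e^{tJ} and conjugating by P, we get:

e^{tA} =
  [-t*exp(t) + exp(t), -t*exp(t)]
  [t*exp(t), t*exp(t) + exp(t)]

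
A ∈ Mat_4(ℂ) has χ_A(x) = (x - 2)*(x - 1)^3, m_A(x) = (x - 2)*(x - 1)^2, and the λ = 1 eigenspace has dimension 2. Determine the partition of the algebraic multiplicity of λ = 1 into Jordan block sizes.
Block sizes for λ = 1: [2, 1]

Step 1 — from the characteristic polynomial, algebraic multiplicity of λ = 1 is 3. From dim ker(A − (1)·I) = 2, there are exactly 2 Jordan blocks for λ = 1.
Step 2 — from the minimal polynomial, the factor (x − 1)^2 tells us the largest block for λ = 1 has size 2.
Step 3 — with total size 3, 2 blocks, and largest block 2, the block sizes (in nonincreasing order) are [2, 1].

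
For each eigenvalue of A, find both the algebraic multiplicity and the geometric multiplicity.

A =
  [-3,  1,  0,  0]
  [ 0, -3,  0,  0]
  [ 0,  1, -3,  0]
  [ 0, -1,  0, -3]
λ = -3: alg = 4, geom = 3

Step 1 — factor the characteristic polynomial to read off the algebraic multiplicities:
  χ_A(x) = (x + 3)^4

Step 2 — compute geometric multiplicities via the rank-nullity identity g(λ) = n − rank(A − λI):
  rank(A − (-3)·I) = 1, so dim ker(A − (-3)·I) = n − 1 = 3

Summary:
  λ = -3: algebraic multiplicity = 4, geometric multiplicity = 3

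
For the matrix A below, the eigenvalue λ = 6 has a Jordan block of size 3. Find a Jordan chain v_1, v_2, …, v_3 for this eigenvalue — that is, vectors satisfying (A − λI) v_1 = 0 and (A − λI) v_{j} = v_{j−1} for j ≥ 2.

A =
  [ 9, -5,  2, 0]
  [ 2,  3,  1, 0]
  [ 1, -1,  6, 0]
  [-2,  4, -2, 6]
A Jordan chain for λ = 6 of length 3:
v_1 = (1, 1, 1, 0)ᵀ
v_2 = (3, 2, 1, -2)ᵀ
v_3 = (1, 0, 0, 0)ᵀ

Let N = A − (6)·I. We want v_3 with N^3 v_3 = 0 but N^2 v_3 ≠ 0; then v_{j-1} := N · v_j for j = 3, …, 2.

Pick v_3 = (1, 0, 0, 0)ᵀ.
Then v_2 = N · v_3 = (3, 2, 1, -2)ᵀ.
Then v_1 = N · v_2 = (1, 1, 1, 0)ᵀ.

Sanity check: (A − (6)·I) v_1 = (0, 0, 0, 0)ᵀ = 0. ✓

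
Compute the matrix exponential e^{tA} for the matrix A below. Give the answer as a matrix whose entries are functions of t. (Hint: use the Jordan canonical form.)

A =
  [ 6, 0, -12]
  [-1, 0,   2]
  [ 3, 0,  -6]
e^{tA} =
  [6*t + 1, 0, -12*t]
  [-t, 1, 2*t]
  [3*t, 0, 1 - 6*t]

Strategy: write A = P · J · P⁻¹ where J is a Jordan canonical form, so e^{tA} = P · e^{tJ} · P⁻¹, and e^{tJ} can be computed block-by-block.

A has Jordan form
J =
  [0, 1, 0]
  [0, 0, 0]
  [0, 0, 0]
(up to reordering of blocks).

Per-block formulas:
  For a 1×1 block at λ = 0: exp(t · [0]) = [e^(0t)].
  For a 2×2 Jordan block J_2(0): exp(t · J_2(0)) = e^(0t)·(I + t·N), where N is the 2×2 nilpotent shift.

After assembling e^{tJ} and conjugating by P, we get:

e^{tA} =
  [6*t + 1, 0, -12*t]
  [-t, 1, 2*t]
  [3*t, 0, 1 - 6*t]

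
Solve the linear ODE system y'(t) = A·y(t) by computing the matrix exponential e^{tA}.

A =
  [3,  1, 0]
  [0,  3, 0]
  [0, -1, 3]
e^{tA} =
  [exp(3*t), t*exp(3*t), 0]
  [0, exp(3*t), 0]
  [0, -t*exp(3*t), exp(3*t)]

Strategy: write A = P · J · P⁻¹ where J is a Jordan canonical form, so e^{tA} = P · e^{tJ} · P⁻¹, and e^{tJ} can be computed block-by-block.

A has Jordan form
J =
  [3, 1, 0]
  [0, 3, 0]
  [0, 0, 3]
(up to reordering of blocks).

Per-block formulas:
  For a 2×2 Jordan block J_2(3): exp(t · J_2(3)) = e^(3t)·(I + t·N), where N is the 2×2 nilpotent shift.
  For a 1×1 block at λ = 3: exp(t · [3]) = [e^(3t)].

After assembling e^{tJ} and conjugating by P, we get:

e^{tA} =
  [exp(3*t), t*exp(3*t), 0]
  [0, exp(3*t), 0]
  [0, -t*exp(3*t), exp(3*t)]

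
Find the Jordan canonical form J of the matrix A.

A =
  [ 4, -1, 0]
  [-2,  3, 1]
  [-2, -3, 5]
J_3(4)

The characteristic polynomial is
  det(x·I − A) = x^3 - 12*x^2 + 48*x - 64 = (x - 4)^3

Eigenvalues and multiplicities (the geometric multiplicity of λ is n − rank(A − λI), which equals the number of Jordan blocks for λ):
  λ = 4: algebraic multiplicity = 3, geometric multiplicity = 1

Determining the block sizes for each eigenvalue:
  λ = 4: one block (gm = 1), so the single block has size am = 3 → block sizes [3]

Assembling the blocks gives a Jordan form
J =
  [4, 1, 0]
  [0, 4, 1]
  [0, 0, 4]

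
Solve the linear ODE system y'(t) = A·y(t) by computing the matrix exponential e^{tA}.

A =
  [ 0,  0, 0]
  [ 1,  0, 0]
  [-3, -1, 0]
e^{tA} =
  [1, 0, 0]
  [t, 1, 0]
  [-t^2/2 - 3*t, -t, 1]

Strategy: write A = P · J · P⁻¹ where J is a Jordan canonical form, so e^{tA} = P · e^{tJ} · P⁻¹, and e^{tJ} can be computed block-by-block.

A has Jordan form
J =
  [0, 1, 0]
  [0, 0, 1]
  [0, 0, 0]
(up to reordering of blocks).

Per-block formulas:
  For a 3×3 Jordan block J_3(0): exp(t · J_3(0)) = e^(0t)·(I + t·N + (t^2/2)·N^2), where N is the 3×3 nilpotent shift.

After assembling e^{tJ} and conjugating by P, we get:

e^{tA} =
  [1, 0, 0]
  [t, 1, 0]
  [-t^2/2 - 3*t, -t, 1]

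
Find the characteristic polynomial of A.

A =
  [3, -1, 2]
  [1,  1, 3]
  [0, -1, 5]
x^3 - 9*x^2 + 27*x - 27

Expanding det(x·I − A) (e.g. by cofactor expansion or by noting that A is similar to its Jordan form J, which has the same characteristic polynomial as A) gives
  χ_A(x) = x^3 - 9*x^2 + 27*x - 27
which factors as (x - 3)^3. The eigenvalues (with algebraic multiplicities) are λ = 3 with multiplicity 3.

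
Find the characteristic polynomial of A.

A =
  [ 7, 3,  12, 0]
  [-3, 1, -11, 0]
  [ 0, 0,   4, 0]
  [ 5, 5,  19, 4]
x^4 - 16*x^3 + 96*x^2 - 256*x + 256

Expanding det(x·I − A) (e.g. by cofactor expansion or by noting that A is similar to its Jordan form J, which has the same characteristic polynomial as A) gives
  χ_A(x) = x^4 - 16*x^3 + 96*x^2 - 256*x + 256
which factors as (x - 4)^4. The eigenvalues (with algebraic multiplicities) are λ = 4 with multiplicity 4.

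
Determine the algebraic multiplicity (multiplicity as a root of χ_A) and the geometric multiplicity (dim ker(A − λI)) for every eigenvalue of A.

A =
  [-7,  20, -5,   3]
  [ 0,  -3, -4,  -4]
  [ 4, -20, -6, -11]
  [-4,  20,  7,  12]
λ = -3: alg = 2, geom = 2; λ = 1: alg = 2, geom = 1

Step 1 — factor the characteristic polynomial to read off the algebraic multiplicities:
  χ_A(x) = (x - 1)^2*(x + 3)^2

Step 2 — compute geometric multiplicities via the rank-nullity identity g(λ) = n − rank(A − λI):
  rank(A − (-3)·I) = 2, so dim ker(A − (-3)·I) = n − 2 = 2
  rank(A − (1)·I) = 3, so dim ker(A − (1)·I) = n − 3 = 1

Summary:
  λ = -3: algebraic multiplicity = 2, geometric multiplicity = 2
  λ = 1: algebraic multiplicity = 2, geometric multiplicity = 1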